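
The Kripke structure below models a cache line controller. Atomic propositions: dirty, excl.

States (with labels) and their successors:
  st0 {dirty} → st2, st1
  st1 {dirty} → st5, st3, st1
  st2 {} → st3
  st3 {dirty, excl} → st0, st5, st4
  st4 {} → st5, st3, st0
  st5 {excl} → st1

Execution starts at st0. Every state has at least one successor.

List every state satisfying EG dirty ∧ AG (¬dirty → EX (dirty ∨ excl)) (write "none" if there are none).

States satisfying dirty: {st0, st1, st3}.
States satisfying EG dirty: {st0, st1, st3}.
States satisfying ¬dirty → EX (dirty ∨ excl): {st0, st1, st2, st3, st4, st5}.
States satisfying AG (¬dirty → EX (dirty ∨ excl)): {st0, st1, st2, st3, st4, st5}.
States satisfying EG dirty ∧ AG (¬dirty → EX (dirty ∨ excl)): {st0, st1, st3}.

{st0, st1, st3}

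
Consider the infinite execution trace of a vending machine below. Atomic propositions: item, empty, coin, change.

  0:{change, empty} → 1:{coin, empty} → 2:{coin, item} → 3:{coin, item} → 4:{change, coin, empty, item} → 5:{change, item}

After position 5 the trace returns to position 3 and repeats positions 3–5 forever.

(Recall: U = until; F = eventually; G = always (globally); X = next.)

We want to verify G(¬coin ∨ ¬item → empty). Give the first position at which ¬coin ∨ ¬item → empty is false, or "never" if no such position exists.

Check ¬coin ∨ ¬item → empty at each position in order: 0 ✓, 1 ✓, 2 ✓, 3 ✓, 4 ✓.
At position 5 the labels are {change, item}, so ¬coin ∨ ¬item → empty is false there. This is the first violation.

5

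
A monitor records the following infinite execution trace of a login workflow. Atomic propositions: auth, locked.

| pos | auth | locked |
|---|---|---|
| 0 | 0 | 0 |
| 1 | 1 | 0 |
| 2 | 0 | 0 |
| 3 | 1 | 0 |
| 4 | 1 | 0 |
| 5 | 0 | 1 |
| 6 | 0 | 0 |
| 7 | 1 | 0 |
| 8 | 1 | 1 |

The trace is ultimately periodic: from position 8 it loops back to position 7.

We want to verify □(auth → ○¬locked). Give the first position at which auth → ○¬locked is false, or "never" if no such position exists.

4

Check auth → ○¬locked at each position in order: 0 ✓, 1 ✓, 2 ✓, 3 ✓.
At position 4 the labels are {auth} and the next position 5 has {locked}, so auth → ○¬locked is false there. This is the first violation.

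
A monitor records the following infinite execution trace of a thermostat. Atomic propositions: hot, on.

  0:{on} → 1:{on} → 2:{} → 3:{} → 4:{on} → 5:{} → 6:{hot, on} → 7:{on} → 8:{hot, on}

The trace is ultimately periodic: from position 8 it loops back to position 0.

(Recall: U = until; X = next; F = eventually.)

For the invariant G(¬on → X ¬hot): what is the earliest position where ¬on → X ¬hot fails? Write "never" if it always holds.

Check ¬on → X ¬hot at each position in order: 0 ✓, 1 ✓, 2 ✓, 3 ✓, 4 ✓.
At position 5 the labels are {} and the next position 6 has {hot, on}, so ¬on → X ¬hot is false there. This is the first violation.

5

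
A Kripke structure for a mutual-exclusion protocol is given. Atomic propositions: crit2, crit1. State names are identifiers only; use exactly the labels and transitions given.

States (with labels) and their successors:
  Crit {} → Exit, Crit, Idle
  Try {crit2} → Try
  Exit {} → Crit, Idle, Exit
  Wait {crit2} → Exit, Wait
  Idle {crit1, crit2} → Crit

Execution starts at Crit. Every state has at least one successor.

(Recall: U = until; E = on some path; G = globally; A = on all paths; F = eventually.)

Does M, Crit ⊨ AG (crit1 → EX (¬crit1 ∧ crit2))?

States satisfying crit1 → EX (¬crit1 ∧ crit2): {Crit, Try, Exit, Wait}.
States satisfying AG (crit1 → EX (¬crit1 ∧ crit2)): {Try}.
Idle is reachable from Crit and violates crit1 → EX (¬crit1 ∧ crit2), so AG fails at Crit.
Crit ∉ Sat(AG (crit1 → EX (¬crit1 ∧ crit2))).

No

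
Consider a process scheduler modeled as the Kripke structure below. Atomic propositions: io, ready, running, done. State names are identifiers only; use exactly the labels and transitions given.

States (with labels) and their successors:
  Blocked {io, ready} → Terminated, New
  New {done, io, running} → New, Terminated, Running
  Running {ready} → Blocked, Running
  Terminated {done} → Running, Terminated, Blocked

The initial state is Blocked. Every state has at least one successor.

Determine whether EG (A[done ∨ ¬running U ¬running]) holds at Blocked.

States satisfying A[done ∨ ¬running U ¬running]: {Blocked, Running, Terminated}.
States satisfying EG (A[done ∨ ¬running U ¬running]): {Blocked, Running, Terminated}.
Blocked ∈ Sat(EG (A[done ∨ ¬running U ¬running])).

Holds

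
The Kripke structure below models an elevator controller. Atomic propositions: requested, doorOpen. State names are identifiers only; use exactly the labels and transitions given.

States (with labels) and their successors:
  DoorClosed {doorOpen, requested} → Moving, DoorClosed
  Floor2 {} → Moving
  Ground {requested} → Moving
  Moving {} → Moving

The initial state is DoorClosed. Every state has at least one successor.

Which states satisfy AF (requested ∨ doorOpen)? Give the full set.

States satisfying requested ∨ doorOpen: {DoorClosed, Ground}.
States satisfying AF (requested ∨ doorOpen): {DoorClosed, Ground}.

{DoorClosed, Ground}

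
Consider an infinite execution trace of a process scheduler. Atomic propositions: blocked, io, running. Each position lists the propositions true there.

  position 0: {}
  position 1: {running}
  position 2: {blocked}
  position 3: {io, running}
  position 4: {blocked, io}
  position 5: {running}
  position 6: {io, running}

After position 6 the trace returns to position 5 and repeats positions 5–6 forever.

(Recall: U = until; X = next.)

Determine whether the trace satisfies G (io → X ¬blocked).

Violated

io → X ¬blocked must hold at every position from 0 onward. It fails at position 3, so G (io → X ¬blocked) is false.
Positions where io holds: 3, 4, 6.
Check X ¬blocked at each: 3→fails, 4→ok, 6→ok.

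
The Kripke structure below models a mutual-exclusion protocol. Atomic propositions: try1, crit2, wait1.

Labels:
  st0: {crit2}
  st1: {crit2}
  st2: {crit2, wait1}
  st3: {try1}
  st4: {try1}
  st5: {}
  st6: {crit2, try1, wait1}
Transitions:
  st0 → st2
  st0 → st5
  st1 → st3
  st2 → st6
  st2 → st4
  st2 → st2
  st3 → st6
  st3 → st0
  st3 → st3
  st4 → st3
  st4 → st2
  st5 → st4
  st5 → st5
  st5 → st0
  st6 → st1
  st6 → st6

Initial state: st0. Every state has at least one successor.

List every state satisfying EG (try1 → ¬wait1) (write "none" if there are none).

{st0, st1, st2, st3, st4, st5}

States satisfying try1 → ¬wait1: {st0, st1, st2, st3, st4, st5}.
States satisfying EG (try1 → ¬wait1): {st0, st1, st2, st3, st4, st5}.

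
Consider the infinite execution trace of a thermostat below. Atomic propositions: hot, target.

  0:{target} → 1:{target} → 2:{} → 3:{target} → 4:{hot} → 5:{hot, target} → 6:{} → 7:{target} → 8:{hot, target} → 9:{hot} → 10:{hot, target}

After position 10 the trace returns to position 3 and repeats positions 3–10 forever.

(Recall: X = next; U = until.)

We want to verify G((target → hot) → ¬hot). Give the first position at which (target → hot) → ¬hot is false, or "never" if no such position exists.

Check (target → hot) → ¬hot at each position in order: 0 ✓, 1 ✓, 2 ✓, 3 ✓.
At position 4 the labels are {hot}, so (target → hot) → ¬hot is false there. This is the first violation.

4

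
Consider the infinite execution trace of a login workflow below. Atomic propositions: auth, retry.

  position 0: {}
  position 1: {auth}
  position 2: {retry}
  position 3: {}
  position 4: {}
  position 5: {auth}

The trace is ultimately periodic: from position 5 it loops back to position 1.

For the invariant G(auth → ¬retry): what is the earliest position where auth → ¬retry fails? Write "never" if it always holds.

never

auth → ¬retry holds at every position 0..5, and those are all the positions the trace ever visits, so the invariant G(auth → ¬retry) is never violated.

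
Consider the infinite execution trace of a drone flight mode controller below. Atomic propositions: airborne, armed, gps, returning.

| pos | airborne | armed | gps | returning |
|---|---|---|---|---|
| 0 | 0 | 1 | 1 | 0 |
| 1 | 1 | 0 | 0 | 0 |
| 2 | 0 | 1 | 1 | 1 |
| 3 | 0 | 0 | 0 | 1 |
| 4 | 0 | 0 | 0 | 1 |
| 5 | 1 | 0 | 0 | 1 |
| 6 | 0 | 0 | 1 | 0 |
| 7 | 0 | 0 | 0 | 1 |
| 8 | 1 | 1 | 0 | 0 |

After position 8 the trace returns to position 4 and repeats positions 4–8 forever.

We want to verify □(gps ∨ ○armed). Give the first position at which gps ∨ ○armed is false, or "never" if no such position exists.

Check gps ∨ ○armed at each position in order: 0 ✓, 1 ✓, 2 ✓.
At position 3 the labels are {returning} and the next position 4 has {returning}, so gps ∨ ○armed is false there. This is the first violation.

3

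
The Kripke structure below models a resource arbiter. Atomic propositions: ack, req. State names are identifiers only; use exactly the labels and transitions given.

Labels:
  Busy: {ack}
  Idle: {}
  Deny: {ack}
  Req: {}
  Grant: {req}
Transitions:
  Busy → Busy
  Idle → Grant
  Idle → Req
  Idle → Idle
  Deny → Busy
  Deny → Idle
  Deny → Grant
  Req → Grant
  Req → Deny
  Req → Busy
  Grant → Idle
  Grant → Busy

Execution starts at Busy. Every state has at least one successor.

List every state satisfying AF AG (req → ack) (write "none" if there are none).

States satisfying AG (req → ack): {Busy}.
States satisfying AF AG (req → ack): {Busy}.

{Busy}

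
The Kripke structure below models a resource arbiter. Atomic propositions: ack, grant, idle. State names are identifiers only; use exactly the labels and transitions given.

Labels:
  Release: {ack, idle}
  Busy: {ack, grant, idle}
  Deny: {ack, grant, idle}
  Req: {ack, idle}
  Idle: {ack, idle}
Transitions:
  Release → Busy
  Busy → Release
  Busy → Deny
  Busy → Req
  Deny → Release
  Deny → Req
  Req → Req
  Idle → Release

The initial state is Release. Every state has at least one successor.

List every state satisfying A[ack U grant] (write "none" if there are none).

{Release, Busy, Deny, Idle}

States satisfying ack: {Release, Busy, Deny, Req, Idle}.
States satisfying grant: {Busy, Deny}.
States satisfying A[ack U grant]: {Release, Busy, Deny, Idle}.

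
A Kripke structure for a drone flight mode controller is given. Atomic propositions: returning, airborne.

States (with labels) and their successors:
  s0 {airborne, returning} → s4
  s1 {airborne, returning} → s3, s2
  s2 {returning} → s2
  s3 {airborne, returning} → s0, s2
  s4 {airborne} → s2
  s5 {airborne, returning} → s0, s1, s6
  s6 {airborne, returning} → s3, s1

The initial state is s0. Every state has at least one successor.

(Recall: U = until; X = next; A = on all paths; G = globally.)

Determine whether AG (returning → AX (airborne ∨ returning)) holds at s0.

Satisfied

States satisfying returning → AX (airborne ∨ returning): {s0, s1, s2, s3, s4, s5, s6}.
States satisfying AG (returning → AX (airborne ∨ returning)): {s0, s1, s2, s3, s4, s5, s6}.
Every state reachable from s0 satisfies returning → AX (airborne ∨ returning).
s0 ∈ Sat(AG (returning → AX (airborne ∨ returning))).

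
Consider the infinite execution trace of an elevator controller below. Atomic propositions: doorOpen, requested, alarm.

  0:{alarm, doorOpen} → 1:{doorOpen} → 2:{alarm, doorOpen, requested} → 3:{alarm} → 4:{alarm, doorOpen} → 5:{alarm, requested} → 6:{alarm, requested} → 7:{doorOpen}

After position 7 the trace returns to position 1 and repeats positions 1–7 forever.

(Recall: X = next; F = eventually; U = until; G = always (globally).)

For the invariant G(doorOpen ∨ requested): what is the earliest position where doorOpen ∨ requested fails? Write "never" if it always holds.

Check doorOpen ∨ requested at each position in order: 0 ✓, 1 ✓, 2 ✓.
At position 3 the labels are {alarm}, so doorOpen ∨ requested is false there. This is the first violation.

3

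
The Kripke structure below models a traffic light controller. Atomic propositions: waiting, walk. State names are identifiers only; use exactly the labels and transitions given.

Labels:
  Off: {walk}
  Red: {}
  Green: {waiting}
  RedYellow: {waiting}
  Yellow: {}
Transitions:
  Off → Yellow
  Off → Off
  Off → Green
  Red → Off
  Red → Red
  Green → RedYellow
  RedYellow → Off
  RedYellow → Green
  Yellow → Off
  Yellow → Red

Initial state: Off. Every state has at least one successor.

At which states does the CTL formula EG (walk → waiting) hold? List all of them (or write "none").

States satisfying walk → waiting: {Red, Green, RedYellow, Yellow}.
States satisfying EG (walk → waiting): {Red, Green, RedYellow, Yellow}.

{Red, Green, RedYellow, Yellow}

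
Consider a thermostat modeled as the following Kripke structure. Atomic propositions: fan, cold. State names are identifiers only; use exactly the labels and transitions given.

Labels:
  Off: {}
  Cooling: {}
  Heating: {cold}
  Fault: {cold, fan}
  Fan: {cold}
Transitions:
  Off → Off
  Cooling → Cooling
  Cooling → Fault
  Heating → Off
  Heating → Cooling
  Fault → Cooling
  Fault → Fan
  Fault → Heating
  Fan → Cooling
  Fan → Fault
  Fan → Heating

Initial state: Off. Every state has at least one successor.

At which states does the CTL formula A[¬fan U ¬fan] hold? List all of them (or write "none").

States satisfying ¬fan: {Off, Cooling, Heating, Fan}.
States satisfying A[¬fan U ¬fan]: {Off, Cooling, Heating, Fan}.

{Off, Cooling, Heating, Fan}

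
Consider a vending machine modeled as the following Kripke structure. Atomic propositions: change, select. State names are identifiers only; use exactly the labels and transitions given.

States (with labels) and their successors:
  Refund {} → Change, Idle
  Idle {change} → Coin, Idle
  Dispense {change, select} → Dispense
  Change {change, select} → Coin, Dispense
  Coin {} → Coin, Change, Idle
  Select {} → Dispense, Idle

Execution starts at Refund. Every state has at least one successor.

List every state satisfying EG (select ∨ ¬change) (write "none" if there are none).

States satisfying select ∨ ¬change: {Refund, Dispense, Change, Coin, Select}.
States satisfying EG (select ∨ ¬change): {Refund, Dispense, Change, Coin, Select}.

{Refund, Dispense, Change, Coin, Select}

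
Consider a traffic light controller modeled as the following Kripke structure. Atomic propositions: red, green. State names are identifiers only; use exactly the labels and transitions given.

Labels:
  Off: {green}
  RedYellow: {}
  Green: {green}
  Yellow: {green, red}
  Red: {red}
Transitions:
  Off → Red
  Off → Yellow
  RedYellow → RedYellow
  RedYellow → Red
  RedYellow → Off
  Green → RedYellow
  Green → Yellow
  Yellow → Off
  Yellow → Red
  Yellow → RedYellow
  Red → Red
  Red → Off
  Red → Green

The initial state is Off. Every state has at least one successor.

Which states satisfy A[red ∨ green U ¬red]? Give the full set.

{Off, RedYellow, Green}

States satisfying red ∨ green: {Off, Green, Yellow, Red}.
States satisfying ¬red: {Off, RedYellow, Green}.
States satisfying A[red ∨ green U ¬red]: {Off, RedYellow, Green}.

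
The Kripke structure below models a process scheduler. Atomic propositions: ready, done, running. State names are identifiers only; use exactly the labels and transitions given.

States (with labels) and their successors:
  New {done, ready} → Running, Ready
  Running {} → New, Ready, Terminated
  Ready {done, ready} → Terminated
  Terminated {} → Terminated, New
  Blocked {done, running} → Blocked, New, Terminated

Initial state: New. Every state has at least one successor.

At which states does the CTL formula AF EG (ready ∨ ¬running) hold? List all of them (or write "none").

States satisfying EG (ready ∨ ¬running): {New, Running, Ready, Terminated}.
States satisfying AF EG (ready ∨ ¬running): {New, Running, Ready, Terminated}.

{New, Running, Ready, Terminated}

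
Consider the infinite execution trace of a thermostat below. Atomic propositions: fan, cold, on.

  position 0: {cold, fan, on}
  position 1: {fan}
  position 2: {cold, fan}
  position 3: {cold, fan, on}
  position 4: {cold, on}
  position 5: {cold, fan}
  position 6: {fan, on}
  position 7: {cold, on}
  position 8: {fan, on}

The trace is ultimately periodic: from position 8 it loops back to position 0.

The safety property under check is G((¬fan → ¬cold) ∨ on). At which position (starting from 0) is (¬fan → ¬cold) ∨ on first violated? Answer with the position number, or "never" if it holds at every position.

never

(¬fan → ¬cold) ∨ on holds at every position 0..8, and those are all the positions the trace ever visits, so the invariant G((¬fan → ¬cold) ∨ on) is never violated.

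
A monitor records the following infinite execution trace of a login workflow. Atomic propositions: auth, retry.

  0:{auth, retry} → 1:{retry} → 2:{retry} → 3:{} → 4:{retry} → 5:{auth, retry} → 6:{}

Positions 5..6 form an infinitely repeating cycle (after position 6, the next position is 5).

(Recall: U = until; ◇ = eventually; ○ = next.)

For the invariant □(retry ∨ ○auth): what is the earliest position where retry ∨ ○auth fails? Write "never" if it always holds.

3

Check retry ∨ ○auth at each position in order: 0 ✓, 1 ✓, 2 ✓.
At position 3 the labels are {} and the next position 4 has {retry}, so retry ∨ ○auth is false there. This is the first violation.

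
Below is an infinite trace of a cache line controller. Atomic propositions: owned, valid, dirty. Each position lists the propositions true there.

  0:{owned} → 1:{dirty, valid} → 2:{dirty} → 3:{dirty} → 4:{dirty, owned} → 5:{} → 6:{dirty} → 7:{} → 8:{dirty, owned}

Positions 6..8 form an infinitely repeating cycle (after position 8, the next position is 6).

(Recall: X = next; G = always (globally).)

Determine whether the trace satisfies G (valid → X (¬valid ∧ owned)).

No

valid → X (¬valid ∧ owned) must hold at every position from 0 onward. It fails at position 1, so G (valid → X (¬valid ∧ owned)) is false.
Positions where valid holds: 1.
Check X (¬valid ∧ owned) at each: 1→fails.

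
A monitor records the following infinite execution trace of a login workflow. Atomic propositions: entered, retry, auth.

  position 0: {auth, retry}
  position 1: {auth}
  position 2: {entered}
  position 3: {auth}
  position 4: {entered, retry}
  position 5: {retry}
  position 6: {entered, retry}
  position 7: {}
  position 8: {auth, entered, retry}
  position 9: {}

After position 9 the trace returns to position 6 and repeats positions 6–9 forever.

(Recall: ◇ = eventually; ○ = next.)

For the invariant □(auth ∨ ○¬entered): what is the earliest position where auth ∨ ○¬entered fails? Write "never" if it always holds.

Check auth ∨ ○¬entered at each position in order: 0 ✓, 1 ✓, 2 ✓, 3 ✓, 4 ✓.
At position 5 the labels are {retry} and the next position 6 has {entered, retry}, so auth ∨ ○¬entered is false there. This is the first violation.

5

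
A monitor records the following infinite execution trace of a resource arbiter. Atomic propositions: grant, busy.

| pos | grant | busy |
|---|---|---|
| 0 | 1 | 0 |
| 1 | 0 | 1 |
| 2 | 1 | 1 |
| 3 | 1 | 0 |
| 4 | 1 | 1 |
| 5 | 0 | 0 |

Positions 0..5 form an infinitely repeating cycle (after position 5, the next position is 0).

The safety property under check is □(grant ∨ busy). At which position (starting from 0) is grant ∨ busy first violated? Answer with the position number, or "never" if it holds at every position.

Check grant ∨ busy at each position in order: 0 ✓, 1 ✓, 2 ✓, 3 ✓, 4 ✓.
At position 5 the labels are {}, so grant ∨ busy is false there. This is the first violation.

5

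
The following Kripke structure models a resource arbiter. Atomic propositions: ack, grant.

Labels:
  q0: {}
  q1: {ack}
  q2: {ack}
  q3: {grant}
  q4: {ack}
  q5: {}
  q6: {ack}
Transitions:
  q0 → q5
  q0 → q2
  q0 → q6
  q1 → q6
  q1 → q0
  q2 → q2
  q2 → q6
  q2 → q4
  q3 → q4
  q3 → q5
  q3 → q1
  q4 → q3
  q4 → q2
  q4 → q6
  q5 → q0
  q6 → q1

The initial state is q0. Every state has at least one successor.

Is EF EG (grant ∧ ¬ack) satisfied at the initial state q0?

States satisfying EG (grant ∧ ¬ack): ∅.
States satisfying EF EG (grant ∧ ¬ack): ∅.
No suitable path/successor from q0 witnesses the formula.
q0 ∉ Sat(EF EG (grant ∧ ¬ack)).

Does not hold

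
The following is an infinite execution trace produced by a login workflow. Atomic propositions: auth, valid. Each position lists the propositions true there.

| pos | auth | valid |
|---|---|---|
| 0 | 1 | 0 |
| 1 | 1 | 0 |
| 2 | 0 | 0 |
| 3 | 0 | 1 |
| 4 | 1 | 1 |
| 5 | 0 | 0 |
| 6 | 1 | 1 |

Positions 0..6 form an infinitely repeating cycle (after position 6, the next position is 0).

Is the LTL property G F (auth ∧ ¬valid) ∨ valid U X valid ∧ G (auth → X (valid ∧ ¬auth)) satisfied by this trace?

F (auth ∧ ¬valid) holds at every position 0..6, and those are all positions ever visited, so G F (auth ∧ ¬valid) holds.
At position 0: G F (auth ∧ ¬valid) is true; valid U X valid ∧ G (auth → X (valid ∧ ¬auth)) is false; so G F (auth ∧ ¬valid) ∨ valid U X valid ∧ G (auth → X (valid ∧ ¬auth)) is true.

Satisfied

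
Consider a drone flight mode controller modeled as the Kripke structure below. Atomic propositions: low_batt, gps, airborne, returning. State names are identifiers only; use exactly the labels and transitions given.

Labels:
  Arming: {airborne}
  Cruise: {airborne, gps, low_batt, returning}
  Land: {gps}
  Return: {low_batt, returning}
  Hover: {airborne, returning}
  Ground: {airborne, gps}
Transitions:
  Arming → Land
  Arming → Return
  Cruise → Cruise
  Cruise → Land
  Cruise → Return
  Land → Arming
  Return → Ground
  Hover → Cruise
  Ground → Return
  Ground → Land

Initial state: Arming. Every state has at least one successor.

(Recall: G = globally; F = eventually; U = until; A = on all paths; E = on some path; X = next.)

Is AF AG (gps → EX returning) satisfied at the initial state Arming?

States satisfying AG (gps → EX returning): ∅.
States satisfying AF AG (gps → EX returning): ∅.
There is a path from Arming along which AG (gps → EX returning) never holds.
Arming ∉ Sat(AF AG (gps → EX returning)).

Violated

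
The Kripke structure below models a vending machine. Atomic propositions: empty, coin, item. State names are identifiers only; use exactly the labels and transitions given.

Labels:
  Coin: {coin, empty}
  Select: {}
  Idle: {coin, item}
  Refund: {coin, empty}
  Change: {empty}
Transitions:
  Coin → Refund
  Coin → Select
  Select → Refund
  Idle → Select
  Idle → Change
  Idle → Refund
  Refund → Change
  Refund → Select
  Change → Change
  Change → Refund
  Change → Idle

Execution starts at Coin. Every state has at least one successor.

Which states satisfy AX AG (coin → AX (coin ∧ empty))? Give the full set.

none

States satisfying AG (coin → AX (coin ∧ empty)): ∅.
States satisfying AX AG (coin → AX (coin ∧ empty)): ∅.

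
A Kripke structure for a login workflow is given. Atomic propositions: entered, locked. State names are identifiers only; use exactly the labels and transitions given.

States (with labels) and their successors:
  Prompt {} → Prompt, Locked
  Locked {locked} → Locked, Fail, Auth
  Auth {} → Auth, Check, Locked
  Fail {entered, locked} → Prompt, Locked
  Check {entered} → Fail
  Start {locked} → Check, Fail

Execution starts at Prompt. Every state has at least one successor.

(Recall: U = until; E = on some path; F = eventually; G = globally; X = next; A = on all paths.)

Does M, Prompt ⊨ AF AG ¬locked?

States satisfying AG ¬locked: ∅.
States satisfying AF AG ¬locked: ∅.
There is a path from Prompt along which AG ¬locked never holds.
Prompt ∉ Sat(AF AG ¬locked).

No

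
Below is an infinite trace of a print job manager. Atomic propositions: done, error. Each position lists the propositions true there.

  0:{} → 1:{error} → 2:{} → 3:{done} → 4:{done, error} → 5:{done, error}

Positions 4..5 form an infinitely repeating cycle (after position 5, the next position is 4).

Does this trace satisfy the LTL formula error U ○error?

Yes

Walking from position 0: ○error first holds at position 0, and error holds at every earlier position along the way, so error U ○error holds.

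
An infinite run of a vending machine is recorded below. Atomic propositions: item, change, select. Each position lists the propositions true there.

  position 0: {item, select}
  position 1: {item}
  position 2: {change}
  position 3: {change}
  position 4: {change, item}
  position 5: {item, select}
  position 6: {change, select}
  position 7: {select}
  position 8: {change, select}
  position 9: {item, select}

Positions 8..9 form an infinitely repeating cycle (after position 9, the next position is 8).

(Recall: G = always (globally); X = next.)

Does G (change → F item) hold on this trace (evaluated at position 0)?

Holds

change → F item holds at every position 0..9, and those are all positions ever visited, so G (change → F item) holds.
Positions where change holds: 2, 3, 4, 6, 8.
Check F item at each: 2→ok, 3→ok, 4→ok, 6→ok, 8→ok.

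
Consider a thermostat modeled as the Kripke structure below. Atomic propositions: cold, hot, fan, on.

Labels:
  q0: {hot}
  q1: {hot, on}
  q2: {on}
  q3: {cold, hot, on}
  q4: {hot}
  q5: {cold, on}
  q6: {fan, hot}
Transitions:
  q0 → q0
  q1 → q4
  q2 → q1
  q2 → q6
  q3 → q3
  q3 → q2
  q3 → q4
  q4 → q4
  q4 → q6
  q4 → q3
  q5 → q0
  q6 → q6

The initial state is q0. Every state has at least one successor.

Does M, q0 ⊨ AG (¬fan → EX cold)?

States satisfying ¬fan → EX cold: {q3, q4, q6}.
States satisfying AG (¬fan → EX cold): {q6}.
q0 is reachable from q0 and violates ¬fan → EX cold, so AG fails at q0.
q0 ∉ Sat(AG (¬fan → EX cold)).

No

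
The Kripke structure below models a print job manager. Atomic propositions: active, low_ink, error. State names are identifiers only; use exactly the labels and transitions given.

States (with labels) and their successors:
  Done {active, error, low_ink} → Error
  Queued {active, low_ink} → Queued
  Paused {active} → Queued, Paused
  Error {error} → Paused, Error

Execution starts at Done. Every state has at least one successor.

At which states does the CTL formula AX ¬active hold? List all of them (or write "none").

States satisfying ¬active: {Error}.
States satisfying AX ¬active: {Done}.

{Done}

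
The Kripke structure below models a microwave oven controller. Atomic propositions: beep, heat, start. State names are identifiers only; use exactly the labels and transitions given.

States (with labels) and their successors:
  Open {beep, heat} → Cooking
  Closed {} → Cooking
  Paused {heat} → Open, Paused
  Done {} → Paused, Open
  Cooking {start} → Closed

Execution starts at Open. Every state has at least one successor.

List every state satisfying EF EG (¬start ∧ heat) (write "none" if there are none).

States satisfying EG (¬start ∧ heat): {Paused}.
States satisfying EF EG (¬start ∧ heat): {Paused, Done}.

{Paused, Done}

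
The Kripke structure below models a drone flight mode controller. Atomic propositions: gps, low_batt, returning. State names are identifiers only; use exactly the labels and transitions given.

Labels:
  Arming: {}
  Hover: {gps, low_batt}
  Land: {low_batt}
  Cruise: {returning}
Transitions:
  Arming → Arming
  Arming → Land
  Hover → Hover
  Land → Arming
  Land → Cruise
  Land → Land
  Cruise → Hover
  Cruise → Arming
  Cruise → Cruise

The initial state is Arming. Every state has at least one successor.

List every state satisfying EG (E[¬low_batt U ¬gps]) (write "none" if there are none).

States satisfying E[¬low_batt U ¬gps]: {Arming, Land, Cruise}.
States satisfying EG (E[¬low_batt U ¬gps]): {Arming, Land, Cruise}.

{Arming, Land, Cruise}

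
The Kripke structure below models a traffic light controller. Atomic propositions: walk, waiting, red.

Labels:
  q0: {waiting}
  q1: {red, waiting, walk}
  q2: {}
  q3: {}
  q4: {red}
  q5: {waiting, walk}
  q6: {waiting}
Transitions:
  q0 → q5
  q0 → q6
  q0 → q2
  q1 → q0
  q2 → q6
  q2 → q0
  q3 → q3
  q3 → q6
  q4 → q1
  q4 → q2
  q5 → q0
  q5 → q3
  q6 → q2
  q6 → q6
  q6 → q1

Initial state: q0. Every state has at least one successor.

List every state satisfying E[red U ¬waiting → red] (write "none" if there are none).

States satisfying red: {q1, q4}.
States satisfying ¬waiting → red: {q0, q1, q4, q5, q6}.
States satisfying E[red U ¬waiting → red]: {q0, q1, q4, q5, q6}.

{q0, q1, q4, q5, q6}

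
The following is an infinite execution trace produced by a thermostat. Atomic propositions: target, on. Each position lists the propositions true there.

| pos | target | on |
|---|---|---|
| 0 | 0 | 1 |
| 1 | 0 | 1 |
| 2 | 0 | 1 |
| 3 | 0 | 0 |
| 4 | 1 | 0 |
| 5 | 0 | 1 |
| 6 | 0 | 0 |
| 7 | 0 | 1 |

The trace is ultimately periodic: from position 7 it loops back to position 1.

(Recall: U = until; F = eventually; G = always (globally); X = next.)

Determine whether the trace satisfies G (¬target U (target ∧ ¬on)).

Satisfied

¬target U (target ∧ ¬on) holds at every position 0..7, and those are all positions ever visited, so G (¬target U (target ∧ ¬on)) holds.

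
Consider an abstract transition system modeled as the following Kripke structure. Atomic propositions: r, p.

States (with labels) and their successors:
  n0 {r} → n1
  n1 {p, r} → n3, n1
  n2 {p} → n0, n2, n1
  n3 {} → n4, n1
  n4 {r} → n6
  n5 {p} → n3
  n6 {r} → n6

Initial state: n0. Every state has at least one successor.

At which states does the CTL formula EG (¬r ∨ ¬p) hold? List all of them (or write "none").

{n2, n3, n4, n5, n6}

States satisfying ¬r ∨ ¬p: {n0, n2, n3, n4, n5, n6}.
States satisfying EG (¬r ∨ ¬p): {n2, n3, n4, n5, n6}.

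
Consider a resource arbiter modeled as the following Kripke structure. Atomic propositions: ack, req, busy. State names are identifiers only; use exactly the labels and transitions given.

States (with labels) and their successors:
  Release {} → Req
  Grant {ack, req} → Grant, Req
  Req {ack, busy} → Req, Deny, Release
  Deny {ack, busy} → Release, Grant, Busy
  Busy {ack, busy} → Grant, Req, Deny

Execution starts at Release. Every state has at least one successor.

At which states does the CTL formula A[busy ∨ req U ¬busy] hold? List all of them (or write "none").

{Release, Grant}

States satisfying busy ∨ req: {Grant, Req, Deny, Busy}.
States satisfying ¬busy: {Release, Grant}.
States satisfying A[busy ∨ req U ¬busy]: {Release, Grant}.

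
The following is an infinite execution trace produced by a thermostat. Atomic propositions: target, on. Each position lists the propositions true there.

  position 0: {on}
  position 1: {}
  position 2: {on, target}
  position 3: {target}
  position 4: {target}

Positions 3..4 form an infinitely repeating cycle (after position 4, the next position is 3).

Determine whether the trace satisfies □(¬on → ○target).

Satisfied

¬on → ○target holds at every position 0..4, and those are all positions ever visited, so □(¬on → ○target) holds.
Positions where ¬on holds: 1, 3, 4.
Check ○target at each: 1→ok, 3→ok, 4→ok.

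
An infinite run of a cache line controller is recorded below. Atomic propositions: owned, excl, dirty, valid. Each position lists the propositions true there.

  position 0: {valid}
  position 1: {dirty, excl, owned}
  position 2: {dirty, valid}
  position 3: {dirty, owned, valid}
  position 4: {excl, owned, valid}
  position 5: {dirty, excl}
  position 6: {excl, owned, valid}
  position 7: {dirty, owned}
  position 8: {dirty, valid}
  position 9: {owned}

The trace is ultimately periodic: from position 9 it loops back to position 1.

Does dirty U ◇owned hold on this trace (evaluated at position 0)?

Holds

Walking from position 0: ◇owned first holds at position 0, and dirty holds at every earlier position along the way, so dirty U ◇owned holds.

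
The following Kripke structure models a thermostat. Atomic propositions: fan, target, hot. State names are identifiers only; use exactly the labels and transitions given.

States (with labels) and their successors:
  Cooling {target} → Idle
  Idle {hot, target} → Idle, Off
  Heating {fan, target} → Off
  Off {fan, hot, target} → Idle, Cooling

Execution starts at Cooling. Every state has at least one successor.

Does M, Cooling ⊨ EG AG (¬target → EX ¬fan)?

Holds

States satisfying AG (¬target → EX ¬fan): {Cooling, Idle, Heating, Off}.
States satisfying EG AG (¬target → EX ¬fan): {Cooling, Idle, Heating, Off}.
Cooling ∈ Sat(EG AG (¬target → EX ¬fan)).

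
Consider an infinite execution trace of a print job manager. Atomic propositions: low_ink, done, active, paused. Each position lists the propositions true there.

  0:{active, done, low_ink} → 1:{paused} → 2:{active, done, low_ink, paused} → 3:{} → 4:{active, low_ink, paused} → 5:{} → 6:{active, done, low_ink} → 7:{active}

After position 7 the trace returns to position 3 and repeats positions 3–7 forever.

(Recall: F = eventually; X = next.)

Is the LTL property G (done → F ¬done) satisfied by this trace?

done → F ¬done holds at every position 0..7, and those are all positions ever visited, so G (done → F ¬done) holds.
Positions where done holds: 0, 2, 6.
Check F ¬done at each: 0→ok, 2→ok, 6→ok.

Satisfied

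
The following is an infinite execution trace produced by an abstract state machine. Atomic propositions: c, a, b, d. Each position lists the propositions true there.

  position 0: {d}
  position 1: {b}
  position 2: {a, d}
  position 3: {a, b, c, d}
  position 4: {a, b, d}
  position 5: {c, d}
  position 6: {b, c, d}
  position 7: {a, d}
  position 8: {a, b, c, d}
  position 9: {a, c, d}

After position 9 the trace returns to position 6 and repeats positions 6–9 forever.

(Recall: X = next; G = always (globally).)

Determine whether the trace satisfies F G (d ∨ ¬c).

G (d ∨ ¬c) holds at position 0, which is reachable from 0, so F G (d ∨ ¬c) holds.

Satisfied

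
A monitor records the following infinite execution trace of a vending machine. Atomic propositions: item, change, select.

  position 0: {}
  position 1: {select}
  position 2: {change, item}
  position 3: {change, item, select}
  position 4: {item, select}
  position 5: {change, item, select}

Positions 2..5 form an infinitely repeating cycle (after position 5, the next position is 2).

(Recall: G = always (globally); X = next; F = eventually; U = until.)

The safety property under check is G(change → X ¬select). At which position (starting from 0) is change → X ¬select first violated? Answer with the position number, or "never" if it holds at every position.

2

Check change → X ¬select at each position in order: 0 ✓, 1 ✓.
At position 2 the labels are {change, item} and the next position 3 has {change, item, select}, so change → X ¬select is false there. This is the first violation.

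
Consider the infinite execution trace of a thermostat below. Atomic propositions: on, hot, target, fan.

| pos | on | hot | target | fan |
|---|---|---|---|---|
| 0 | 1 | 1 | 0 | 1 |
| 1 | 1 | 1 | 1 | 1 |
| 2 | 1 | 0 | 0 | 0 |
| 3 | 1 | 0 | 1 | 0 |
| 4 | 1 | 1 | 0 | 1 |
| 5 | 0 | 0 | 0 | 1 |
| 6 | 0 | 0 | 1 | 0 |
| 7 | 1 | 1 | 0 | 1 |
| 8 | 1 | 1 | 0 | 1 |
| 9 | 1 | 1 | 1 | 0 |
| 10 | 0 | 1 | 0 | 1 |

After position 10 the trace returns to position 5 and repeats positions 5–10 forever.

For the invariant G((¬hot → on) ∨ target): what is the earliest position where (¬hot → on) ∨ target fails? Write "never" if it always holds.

5

Check (¬hot → on) ∨ target at each position in order: 0 ✓, 1 ✓, 2 ✓, 3 ✓, 4 ✓.
At position 5 the labels are {fan}, so (¬hot → on) ∨ target is false there. This is the first violation.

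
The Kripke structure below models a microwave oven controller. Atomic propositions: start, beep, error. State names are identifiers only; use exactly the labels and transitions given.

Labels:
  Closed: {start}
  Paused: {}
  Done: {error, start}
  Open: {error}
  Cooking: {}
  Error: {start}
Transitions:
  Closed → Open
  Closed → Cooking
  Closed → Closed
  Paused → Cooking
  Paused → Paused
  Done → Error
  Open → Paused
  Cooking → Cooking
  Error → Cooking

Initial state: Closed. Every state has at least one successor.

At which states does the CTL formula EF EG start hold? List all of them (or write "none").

{Closed}

States satisfying EG start: {Closed}.
States satisfying EF EG start: {Closed}.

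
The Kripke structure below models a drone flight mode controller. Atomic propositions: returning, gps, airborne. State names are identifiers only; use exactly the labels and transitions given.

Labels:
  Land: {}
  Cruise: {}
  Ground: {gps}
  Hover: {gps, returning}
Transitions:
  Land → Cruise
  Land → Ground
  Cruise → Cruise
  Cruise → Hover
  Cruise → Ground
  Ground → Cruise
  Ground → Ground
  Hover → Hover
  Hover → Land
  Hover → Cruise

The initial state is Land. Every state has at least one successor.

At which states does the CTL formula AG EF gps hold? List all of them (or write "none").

States satisfying EF gps: {Land, Cruise, Ground, Hover}.
States satisfying AG EF gps: {Land, Cruise, Ground, Hover}.

{Land, Cruise, Ground, Hover}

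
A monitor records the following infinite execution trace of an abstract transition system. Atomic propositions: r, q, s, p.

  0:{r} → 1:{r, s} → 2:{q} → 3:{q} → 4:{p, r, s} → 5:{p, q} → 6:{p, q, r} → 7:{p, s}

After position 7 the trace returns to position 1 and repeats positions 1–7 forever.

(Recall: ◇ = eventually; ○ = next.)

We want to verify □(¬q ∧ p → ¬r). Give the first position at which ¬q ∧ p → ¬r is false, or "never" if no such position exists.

4

Check ¬q ∧ p → ¬r at each position in order: 0 ✓, 1 ✓, 2 ✓, 3 ✓.
At position 4 the labels are {p, r, s}, so ¬q ∧ p → ¬r is false there. This is the first violation.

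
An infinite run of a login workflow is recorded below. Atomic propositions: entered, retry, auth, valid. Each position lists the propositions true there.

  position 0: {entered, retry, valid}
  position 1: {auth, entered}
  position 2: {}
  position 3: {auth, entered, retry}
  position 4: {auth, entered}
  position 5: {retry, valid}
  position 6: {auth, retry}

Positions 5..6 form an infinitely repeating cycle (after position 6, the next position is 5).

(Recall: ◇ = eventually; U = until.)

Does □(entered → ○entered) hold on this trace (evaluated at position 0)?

Violated

entered → ○entered must hold at every position from 0 onward. It fails at position 1, so □(entered → ○entered) is false.
Positions where entered holds: 0, 1, 3, 4.
Check ○entered at each: 0→ok, 1→fails, 3→ok, 4→fails.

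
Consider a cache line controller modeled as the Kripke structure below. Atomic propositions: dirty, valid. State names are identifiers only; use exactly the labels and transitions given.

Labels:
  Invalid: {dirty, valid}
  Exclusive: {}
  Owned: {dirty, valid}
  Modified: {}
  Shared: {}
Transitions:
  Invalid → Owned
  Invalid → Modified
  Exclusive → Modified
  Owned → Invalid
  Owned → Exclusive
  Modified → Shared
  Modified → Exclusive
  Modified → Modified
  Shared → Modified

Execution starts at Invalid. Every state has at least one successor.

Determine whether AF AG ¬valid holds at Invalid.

States satisfying AG ¬valid: {Exclusive, Modified, Shared}.
States satisfying AF AG ¬valid: {Exclusive, Modified, Shared}.
There is a path from Invalid along which AG ¬valid never holds.
Invalid ∉ Sat(AF AG ¬valid).

No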